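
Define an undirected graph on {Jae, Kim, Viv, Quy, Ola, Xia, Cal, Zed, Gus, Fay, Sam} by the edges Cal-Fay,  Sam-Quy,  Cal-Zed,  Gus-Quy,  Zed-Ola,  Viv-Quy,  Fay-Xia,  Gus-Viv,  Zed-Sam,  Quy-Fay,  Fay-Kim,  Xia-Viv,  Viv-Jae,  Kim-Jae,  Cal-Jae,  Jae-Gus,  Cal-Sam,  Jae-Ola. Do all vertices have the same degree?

Degrees: Jae:5, Kim:2, Viv:4, Quy:4, Ola:2, Xia:2, Cal:4, Zed:3, Gus:3, Fay:4, Sam:3
Degrees are not all equal (e.g. deg(Kim)=2 but deg(Jae)=5); not regular.

No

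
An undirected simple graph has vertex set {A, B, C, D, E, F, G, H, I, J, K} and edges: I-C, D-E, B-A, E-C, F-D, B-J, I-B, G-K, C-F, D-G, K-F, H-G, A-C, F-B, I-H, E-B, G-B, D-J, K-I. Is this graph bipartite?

A valid 2-coloring puts {B, C, D, H, K} on one side and {A, E, F, G, I, J} on the other; every edge crosses between the two sides.

Yes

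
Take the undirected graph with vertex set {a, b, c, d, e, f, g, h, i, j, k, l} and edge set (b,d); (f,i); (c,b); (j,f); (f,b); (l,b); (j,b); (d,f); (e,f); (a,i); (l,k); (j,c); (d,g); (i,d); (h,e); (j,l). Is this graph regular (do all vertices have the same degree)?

Degrees: a:1, b:5, c:2, d:4, e:2, f:5, g:1, h:1, i:3, j:4, k:1, l:3
Vertex a has degree 1 while b has degree 5, so the graph is not regular.

No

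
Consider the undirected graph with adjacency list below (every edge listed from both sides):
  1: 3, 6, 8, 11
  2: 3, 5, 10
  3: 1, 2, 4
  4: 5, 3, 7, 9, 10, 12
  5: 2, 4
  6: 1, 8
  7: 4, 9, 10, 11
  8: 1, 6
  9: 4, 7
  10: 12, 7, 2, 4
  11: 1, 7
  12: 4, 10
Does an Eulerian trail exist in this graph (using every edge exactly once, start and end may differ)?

Yes

Degrees: 1:4, 2:3, 3:3, 4:6, 5:2, 6:2, 7:4, 8:2, 9:2, 10:4, 11:2, 12:2
Odd-degree vertices: 2, 3 (2 total).
The non-isolated vertices are connected and exactly 2 have odd degree, so an Eulerian trail exists (from 2 to 3).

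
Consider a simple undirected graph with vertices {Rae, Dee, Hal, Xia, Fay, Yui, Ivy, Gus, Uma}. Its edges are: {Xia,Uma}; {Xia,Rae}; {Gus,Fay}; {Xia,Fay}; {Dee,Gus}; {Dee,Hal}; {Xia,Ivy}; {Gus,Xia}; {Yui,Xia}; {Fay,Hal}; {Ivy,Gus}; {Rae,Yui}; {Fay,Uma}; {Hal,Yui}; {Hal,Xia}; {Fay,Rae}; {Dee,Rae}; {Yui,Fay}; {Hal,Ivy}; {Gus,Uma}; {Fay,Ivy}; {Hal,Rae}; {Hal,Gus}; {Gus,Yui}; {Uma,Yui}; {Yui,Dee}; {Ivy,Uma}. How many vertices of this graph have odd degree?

Degrees: Rae:5, Dee:4, Hal:7, Xia:7, Fay:7, Yui:7, Ivy:5, Gus:7, Uma:5
Odd-degree vertices: Rae, Hal, Xia, Fay, Yui, Ivy, Gus, Uma.

8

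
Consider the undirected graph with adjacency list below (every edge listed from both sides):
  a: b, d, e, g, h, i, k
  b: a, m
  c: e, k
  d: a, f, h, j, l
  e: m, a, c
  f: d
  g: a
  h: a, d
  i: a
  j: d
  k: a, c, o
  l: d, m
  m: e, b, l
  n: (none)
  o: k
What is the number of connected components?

2

Component: {n}
Component: {a, b, c, d, e, f, g, h, i, j, k, l, m, o}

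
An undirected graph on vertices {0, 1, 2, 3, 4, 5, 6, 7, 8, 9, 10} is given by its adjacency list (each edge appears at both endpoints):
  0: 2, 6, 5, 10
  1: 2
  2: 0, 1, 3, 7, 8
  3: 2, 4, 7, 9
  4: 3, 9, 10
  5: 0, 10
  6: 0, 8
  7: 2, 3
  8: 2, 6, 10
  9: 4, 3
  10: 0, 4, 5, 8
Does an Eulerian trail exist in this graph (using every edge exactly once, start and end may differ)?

Degrees: 0:4, 1:1, 2:5, 3:4, 4:3, 5:2, 6:2, 7:2, 8:3, 9:2, 10:4
Odd-degree vertices: 1, 2, 4, 8 (4 total).
With 4 odd-degree vertices (more than two), no single trail can use every edge.

No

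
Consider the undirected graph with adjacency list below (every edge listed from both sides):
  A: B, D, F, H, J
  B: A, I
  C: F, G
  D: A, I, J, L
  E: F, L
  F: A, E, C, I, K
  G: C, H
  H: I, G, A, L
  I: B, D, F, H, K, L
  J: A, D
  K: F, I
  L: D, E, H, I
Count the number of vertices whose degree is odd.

2

Degrees: A:5, B:2, C:2, D:4, E:2, F:5, G:2, H:4, I:6, J:2, K:2, L:4
Odd-degree vertices: A, F.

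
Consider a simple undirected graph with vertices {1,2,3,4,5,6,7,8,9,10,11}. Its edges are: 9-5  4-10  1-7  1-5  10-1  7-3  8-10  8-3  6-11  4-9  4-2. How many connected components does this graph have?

2

Component: {6, 11}
Component: {1, 2, 3, 4, 5, 7, 8, 9, 10}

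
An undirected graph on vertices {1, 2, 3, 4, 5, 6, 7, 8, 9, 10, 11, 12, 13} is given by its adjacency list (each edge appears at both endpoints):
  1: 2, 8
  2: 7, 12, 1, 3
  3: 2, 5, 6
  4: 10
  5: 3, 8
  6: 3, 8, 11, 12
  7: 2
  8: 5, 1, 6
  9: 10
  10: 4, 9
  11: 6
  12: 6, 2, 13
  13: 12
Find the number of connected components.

Component: {4, 9, 10}
Component: {1, 2, 3, 5, 6, 7, 8, 11, 12, 13}

2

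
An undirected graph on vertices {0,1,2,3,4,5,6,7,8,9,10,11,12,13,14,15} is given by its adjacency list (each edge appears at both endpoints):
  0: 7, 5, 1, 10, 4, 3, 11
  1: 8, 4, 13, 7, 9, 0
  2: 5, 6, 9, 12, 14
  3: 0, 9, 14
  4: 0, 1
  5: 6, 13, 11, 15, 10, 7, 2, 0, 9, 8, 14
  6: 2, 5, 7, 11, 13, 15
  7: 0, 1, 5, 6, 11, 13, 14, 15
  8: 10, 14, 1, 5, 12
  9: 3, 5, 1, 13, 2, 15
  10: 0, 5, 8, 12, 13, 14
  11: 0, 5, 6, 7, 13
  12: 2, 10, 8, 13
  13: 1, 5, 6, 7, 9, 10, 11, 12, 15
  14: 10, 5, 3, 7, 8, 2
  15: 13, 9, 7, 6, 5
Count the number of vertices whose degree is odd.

8

Degrees: 0:7, 1:6, 2:5, 3:3, 4:2, 5:11, 6:6, 7:8, 8:5, 9:6, 10:6, 11:5, 12:4, 13:9, 14:6, 15:5
Odd-degree vertices: 0, 2, 3, 5, 8, 11, 13, 15.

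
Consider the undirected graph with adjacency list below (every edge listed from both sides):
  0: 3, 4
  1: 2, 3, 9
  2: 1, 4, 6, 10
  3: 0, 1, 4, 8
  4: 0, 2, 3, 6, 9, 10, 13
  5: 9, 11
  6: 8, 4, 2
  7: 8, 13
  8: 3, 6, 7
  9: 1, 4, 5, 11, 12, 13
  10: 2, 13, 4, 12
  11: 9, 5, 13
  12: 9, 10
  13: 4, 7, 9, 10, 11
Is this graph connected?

Starting from 0 and exploring outward reaches every vertex (0, 3, 4, 8, 1, 13, 2, 10, 6, 9, 7, 11, 12, 5); the graph is connected.

Yes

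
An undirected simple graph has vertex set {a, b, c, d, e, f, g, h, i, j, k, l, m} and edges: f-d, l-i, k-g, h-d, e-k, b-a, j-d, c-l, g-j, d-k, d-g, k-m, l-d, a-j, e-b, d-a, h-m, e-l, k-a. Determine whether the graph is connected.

Yes

Starting from a and exploring outward reaches every vertex (a, d, b, j, k, h, l, f, g, e, m, i, c); the graph is connected.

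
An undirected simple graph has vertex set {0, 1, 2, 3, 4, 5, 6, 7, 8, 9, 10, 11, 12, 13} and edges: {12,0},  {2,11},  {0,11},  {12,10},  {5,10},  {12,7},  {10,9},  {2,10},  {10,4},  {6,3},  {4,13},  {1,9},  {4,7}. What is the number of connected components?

Component: {8}
Component: {3, 6}
Component: {0, 1, 2, 4, 5, 7, 9, 10, 11, 12, 13}

3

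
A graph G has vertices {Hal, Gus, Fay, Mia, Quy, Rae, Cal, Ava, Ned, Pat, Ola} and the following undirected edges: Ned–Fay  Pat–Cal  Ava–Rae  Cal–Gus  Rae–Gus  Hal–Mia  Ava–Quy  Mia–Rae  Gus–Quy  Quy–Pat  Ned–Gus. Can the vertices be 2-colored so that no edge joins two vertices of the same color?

Color {Gus, Fay, Mia, Ava, Pat, Ola} black and {Hal, Quy, Rae, Cal, Ned} white. No edge joins two same-colored vertices, so the graph is bipartite.

Yes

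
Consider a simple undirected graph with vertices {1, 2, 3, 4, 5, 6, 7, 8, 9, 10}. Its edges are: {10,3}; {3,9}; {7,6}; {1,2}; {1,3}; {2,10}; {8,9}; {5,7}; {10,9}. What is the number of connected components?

Component: {4}
Component: {5, 6, 7}
Component: {1, 2, 3, 8, 9, 10}

3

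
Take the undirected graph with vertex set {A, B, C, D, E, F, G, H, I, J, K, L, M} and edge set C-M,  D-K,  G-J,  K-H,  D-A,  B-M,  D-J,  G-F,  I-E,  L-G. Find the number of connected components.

3

Component: {E, I}
Component: {B, C, M}
Component: {A, D, F, G, H, J, K, L}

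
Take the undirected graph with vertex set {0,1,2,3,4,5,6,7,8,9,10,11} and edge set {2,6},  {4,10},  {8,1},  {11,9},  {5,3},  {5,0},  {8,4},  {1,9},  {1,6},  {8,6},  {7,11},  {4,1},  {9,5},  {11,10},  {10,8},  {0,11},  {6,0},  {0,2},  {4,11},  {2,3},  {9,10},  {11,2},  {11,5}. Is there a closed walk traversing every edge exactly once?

Degrees: 0:4, 1:4, 2:4, 3:2, 4:4, 5:4, 6:4, 7:1, 8:4, 9:4, 10:4, 11:7
Vertices with odd degree: 7, 11. An Eulerian circuit requires all degrees even.

No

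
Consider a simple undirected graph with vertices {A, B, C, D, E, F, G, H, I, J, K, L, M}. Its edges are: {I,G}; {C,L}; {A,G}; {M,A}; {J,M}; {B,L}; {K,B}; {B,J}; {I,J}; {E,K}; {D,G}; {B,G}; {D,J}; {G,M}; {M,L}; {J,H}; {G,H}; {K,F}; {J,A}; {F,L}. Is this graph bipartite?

The cycle J-A-M-J has length 3, which is odd, so the graph is not bipartite.

No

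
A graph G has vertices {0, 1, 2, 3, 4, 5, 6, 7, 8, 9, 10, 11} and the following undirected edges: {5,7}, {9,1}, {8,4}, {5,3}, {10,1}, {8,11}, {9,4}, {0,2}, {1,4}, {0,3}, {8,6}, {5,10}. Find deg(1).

Neighbors of 1: 4, 9, 10.

3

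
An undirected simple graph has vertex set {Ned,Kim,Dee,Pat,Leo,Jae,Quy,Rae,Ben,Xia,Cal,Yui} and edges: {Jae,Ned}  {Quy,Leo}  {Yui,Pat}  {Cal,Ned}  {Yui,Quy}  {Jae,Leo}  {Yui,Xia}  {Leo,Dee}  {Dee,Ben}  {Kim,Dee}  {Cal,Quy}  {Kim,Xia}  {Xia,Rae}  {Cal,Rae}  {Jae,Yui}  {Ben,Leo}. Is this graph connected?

A breadth-first search from Ned visits Ned, Cal, Jae, Rae, Quy, Yui, Leo, Xia, Pat, Ben, Dee, Kim — all 12 vertices — so the graph is connected.

Yes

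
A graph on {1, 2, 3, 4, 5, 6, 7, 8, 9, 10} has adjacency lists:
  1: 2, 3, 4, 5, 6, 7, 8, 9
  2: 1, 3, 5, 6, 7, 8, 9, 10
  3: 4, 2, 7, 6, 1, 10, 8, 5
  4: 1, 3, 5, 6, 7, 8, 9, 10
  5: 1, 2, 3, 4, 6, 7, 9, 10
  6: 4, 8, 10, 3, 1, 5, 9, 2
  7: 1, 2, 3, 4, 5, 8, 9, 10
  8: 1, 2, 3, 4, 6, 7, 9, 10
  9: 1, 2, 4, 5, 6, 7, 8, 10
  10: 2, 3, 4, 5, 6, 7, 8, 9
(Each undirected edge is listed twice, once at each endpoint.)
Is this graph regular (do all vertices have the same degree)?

Yes

Degrees: 1:8, 2:8, 3:8, 4:8, 5:8, 6:8, 7:8, 8:8, 9:8, 10:8
Every vertex has degree 8, so the graph is 8-regular.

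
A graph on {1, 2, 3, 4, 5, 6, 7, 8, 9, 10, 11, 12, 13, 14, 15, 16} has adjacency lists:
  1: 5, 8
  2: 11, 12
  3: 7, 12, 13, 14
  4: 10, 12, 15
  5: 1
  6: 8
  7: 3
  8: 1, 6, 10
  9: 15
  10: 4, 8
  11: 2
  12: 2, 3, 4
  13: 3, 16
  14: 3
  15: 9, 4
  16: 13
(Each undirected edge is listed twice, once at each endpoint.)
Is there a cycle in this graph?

No

The graph has 16 vertices, 15 edges, and 1 connected component.
A forest on 16 vertices with 1 component has exactly 15 edges, which matches — so no cycle.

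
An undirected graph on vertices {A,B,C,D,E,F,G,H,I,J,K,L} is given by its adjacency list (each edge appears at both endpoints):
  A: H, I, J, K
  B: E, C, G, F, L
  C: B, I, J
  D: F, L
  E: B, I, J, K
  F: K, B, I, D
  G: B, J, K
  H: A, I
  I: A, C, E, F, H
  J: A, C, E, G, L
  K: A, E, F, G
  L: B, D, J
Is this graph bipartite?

No

The cycle A-H-I-A has length 3, which is odd, so the graph is not bipartite.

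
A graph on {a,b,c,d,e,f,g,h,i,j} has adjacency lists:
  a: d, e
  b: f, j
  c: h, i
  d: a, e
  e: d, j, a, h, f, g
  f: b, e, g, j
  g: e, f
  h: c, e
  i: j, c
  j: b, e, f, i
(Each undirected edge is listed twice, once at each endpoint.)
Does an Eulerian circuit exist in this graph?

Yes

Degrees: a:2, b:2, c:2, d:2, e:6, f:4, g:2, h:2, i:2, j:4
Every vertex has even degree and the edges form a single connected piece, so an Eulerian circuit exists.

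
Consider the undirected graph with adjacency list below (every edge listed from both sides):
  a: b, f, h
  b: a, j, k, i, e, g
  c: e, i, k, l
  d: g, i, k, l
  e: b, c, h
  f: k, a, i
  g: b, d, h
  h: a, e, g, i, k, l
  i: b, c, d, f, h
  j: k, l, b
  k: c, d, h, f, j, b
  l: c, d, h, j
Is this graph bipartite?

No

j-b-g-h-l-j is an odd cycle (length 5), and a bipartite graph can contain only even cycles.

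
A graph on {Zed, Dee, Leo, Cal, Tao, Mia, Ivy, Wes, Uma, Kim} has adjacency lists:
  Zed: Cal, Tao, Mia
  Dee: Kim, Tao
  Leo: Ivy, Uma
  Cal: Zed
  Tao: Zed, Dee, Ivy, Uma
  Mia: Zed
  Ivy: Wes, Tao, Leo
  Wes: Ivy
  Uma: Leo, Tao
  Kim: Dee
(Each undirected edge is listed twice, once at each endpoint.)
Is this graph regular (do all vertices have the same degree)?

Degrees: Zed:3, Dee:2, Leo:2, Cal:1, Tao:4, Mia:1, Ivy:3, Wes:1, Uma:2, Kim:1
Degrees are not all equal (e.g. deg(Cal)=1 but deg(Tao)=4); not regular.

No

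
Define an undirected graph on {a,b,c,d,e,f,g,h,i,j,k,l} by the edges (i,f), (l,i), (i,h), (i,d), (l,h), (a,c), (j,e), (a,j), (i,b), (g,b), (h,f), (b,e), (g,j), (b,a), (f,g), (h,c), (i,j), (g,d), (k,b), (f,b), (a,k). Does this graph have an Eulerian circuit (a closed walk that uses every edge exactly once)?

Degrees: a:4, b:6, c:2, d:2, e:2, f:4, g:4, h:4, i:6, j:4, k:2, l:2
All degrees are even and the non-isolated vertices are connected — an Eulerian circuit exists.

Yes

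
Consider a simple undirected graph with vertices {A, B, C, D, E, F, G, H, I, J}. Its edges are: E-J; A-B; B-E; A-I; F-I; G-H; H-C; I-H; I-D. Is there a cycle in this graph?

|V| = 10, |E| = 9, number of components = 1.
A forest on 10 vertices with 1 component has exactly 9 edges, which matches — so no cycle.

No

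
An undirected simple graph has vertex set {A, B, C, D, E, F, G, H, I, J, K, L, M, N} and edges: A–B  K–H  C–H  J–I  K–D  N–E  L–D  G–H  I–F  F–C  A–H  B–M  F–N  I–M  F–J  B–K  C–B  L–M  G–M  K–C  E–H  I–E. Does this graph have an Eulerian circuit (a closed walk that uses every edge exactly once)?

Degrees: A:2, B:4, C:4, D:2, E:3, F:4, G:2, H:5, I:4, J:2, K:4, L:2, M:4, N:2
E, H have odd degree; an Eulerian circuit needs every degree to be even, so none exists.

No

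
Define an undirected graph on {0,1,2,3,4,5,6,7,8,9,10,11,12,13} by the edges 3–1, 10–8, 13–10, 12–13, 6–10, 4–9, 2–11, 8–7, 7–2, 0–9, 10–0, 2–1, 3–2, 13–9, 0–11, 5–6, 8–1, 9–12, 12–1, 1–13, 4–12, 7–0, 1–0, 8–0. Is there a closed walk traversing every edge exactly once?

No

Degrees: 0:6, 1:6, 2:4, 3:2, 4:2, 5:1, 6:2, 7:3, 8:4, 9:4, 10:4, 11:2, 12:4, 13:4
5, 7 have odd degree; an Eulerian circuit needs every degree to be even, so none exists.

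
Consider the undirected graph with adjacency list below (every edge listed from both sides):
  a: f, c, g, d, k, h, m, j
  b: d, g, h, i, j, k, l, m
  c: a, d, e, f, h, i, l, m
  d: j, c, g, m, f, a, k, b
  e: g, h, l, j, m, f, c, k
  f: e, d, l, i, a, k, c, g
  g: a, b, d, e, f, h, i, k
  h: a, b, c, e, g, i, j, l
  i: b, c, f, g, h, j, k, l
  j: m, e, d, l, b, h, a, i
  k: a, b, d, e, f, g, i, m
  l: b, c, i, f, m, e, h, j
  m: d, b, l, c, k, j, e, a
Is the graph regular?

Degrees: a:8, b:8, c:8, d:8, e:8, f:8, g:8, h:8, i:8, j:8, k:8, l:8, m:8
Every vertex has degree 8, so the graph is 8-regular.

Yes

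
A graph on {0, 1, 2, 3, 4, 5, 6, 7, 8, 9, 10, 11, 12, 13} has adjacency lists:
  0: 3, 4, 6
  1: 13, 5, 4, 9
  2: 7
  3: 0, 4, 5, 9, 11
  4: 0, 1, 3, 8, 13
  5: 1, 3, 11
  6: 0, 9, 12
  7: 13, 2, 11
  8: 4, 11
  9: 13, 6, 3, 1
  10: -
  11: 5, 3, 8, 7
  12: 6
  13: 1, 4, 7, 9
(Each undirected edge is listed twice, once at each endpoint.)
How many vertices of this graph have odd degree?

Degrees: 0:3, 1:4, 2:1, 3:5, 4:5, 5:3, 6:3, 7:3, 8:2, 9:4, 10:0, 11:4, 12:1, 13:4
Odd-degree vertices: 0, 2, 3, 4, 5, 6, 7, 12.

8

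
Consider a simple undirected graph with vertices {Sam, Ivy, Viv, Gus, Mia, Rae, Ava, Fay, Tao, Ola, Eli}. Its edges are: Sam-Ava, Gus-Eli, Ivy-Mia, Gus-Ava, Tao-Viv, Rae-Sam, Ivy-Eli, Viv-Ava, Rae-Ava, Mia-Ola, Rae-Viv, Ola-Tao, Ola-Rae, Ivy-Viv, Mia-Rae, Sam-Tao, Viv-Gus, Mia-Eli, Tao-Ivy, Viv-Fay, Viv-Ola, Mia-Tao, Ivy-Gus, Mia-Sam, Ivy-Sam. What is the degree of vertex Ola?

Neighbors of Ola: Viv, Mia, Rae, Tao.

4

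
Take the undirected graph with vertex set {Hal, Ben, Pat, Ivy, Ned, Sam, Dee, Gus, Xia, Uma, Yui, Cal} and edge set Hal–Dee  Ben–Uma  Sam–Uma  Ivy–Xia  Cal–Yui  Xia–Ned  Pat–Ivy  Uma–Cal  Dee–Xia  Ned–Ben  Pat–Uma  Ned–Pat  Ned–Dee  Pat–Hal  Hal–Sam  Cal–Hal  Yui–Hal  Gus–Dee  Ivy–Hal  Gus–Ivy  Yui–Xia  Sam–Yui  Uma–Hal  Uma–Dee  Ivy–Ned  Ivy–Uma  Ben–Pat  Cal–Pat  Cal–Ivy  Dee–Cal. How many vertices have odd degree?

6

Degrees: Hal:7, Ben:3, Pat:6, Ivy:7, Ned:5, Sam:3, Dee:6, Gus:2, Xia:4, Uma:7, Yui:4, Cal:6
Odd-degree vertices: Hal, Ben, Ivy, Ned, Sam, Uma.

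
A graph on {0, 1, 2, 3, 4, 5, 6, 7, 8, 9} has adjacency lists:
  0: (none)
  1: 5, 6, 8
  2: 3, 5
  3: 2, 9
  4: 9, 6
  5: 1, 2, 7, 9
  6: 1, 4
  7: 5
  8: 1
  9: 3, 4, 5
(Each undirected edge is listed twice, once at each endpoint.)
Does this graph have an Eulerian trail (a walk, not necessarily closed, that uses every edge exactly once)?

Degrees: 0:0, 1:3, 2:2, 3:2, 4:2, 5:4, 6:2, 7:1, 8:1, 9:3
Odd-degree vertices: 1, 7, 8, 9 (4 total).
With 4 odd-degree vertices (more than two), no single trail can use every edge.

No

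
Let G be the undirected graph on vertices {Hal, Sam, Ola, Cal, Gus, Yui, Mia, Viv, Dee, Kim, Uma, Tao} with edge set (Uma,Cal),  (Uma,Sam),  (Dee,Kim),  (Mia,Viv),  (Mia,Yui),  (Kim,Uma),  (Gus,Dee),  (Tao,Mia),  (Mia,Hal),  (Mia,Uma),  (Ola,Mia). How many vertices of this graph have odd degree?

8

Degrees: Hal:1, Sam:1, Ola:1, Cal:1, Gus:1, Yui:1, Mia:6, Viv:1, Dee:2, Kim:2, Uma:4, Tao:1
Odd-degree vertices: Hal, Sam, Ola, Cal, Gus, Yui, Viv, Tao.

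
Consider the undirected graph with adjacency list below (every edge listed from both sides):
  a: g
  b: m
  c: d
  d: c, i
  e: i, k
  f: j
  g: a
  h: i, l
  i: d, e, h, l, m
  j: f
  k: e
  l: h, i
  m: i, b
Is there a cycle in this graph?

Yes

|V| = 13, |E| = 11, number of components = 3.
Since 11 > 13 - 3, a cycle must exist; for instance i-l-h-i.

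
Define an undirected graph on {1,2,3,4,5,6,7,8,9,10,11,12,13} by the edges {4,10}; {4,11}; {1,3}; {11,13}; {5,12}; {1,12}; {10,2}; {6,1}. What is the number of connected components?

5

Component: {7}
Component: {8}
Component: {9}
Component: {1, 3, 5, 6, 12}
Component: {2, 4, 10, 11, 13}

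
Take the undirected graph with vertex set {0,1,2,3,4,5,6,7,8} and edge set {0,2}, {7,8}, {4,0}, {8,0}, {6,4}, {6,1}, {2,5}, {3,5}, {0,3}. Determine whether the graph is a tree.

|V| = 9, |E| = 9.
Connected but with 9 > 8 edges, so it has a cycle and is not a tree.

No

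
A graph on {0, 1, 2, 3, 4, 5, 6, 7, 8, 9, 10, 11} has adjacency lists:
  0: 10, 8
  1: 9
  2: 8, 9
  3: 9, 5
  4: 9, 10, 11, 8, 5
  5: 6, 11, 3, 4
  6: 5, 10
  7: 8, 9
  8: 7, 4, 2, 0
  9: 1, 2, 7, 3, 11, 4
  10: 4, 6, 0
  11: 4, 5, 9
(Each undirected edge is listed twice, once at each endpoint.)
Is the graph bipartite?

No

5-4-11-5 is an odd cycle (length 3), and a bipartite graph can contain only even cycles.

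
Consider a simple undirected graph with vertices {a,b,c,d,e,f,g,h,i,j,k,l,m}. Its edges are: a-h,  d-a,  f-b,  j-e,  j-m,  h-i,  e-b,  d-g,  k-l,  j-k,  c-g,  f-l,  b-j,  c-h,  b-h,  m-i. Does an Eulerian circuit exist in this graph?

Degrees: a:2, b:4, c:2, d:2, e:2, f:2, g:2, h:4, i:2, j:4, k:2, l:2, m:2
Every vertex has even degree and the edges form a single connected piece, so an Eulerian circuit exists.

Yes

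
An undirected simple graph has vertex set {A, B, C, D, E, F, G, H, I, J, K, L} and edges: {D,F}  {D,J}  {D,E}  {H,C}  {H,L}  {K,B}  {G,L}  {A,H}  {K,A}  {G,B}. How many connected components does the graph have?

Component: {I}
Component: {D, E, F, J}
Component: {A, B, C, G, H, K, L}

3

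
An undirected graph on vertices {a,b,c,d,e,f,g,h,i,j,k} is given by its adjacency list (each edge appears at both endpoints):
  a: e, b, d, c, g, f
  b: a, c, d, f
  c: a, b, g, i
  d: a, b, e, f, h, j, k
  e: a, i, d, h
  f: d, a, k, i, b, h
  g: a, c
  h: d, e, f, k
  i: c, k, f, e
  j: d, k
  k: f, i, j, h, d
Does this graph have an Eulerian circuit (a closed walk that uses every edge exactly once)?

Degrees: a:6, b:4, c:4, d:7, e:4, f:6, g:2, h:4, i:4, j:2, k:5
Vertices with odd degree: d, k. An Eulerian circuit requires all degrees even.

No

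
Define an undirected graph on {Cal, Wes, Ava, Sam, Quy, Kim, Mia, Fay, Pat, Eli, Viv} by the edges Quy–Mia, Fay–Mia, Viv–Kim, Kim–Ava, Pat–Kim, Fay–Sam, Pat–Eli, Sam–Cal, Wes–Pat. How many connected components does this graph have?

2

Component: {Cal, Sam, Quy, Mia, Fay}
Component: {Wes, Ava, Kim, Pat, Eli, Viv}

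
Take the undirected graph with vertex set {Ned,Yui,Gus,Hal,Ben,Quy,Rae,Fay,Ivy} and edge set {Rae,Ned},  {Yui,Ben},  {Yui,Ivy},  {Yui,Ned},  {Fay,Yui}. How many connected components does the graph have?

4

Component: {Gus}
Component: {Hal}
Component: {Quy}
Component: {Ned, Yui, Ben, Rae, Fay, Ivy}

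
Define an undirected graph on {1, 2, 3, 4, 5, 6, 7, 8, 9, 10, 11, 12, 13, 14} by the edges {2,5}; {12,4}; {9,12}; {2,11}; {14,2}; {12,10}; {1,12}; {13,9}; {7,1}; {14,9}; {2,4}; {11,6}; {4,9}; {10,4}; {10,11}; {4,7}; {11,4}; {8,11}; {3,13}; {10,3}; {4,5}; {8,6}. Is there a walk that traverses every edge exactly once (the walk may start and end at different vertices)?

Degrees: 1:2, 2:4, 3:2, 4:7, 5:2, 6:2, 7:2, 8:2, 9:4, 10:4, 11:5, 12:4, 13:2, 14:2
Odd-degree vertices: 4, 11 (2 total).
With 2 odd-degree vertices and all edges in one connected piece, an Eulerian trail exists (from 4 to 11).

Yes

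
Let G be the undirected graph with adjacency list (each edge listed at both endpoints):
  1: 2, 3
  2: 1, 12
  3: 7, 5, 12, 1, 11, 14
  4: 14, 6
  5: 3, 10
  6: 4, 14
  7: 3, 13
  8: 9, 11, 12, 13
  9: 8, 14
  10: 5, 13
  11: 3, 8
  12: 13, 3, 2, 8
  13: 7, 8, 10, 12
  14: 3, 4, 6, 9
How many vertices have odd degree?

0

Degrees: 1:2, 2:2, 3:6, 4:2, 5:2, 6:2, 7:2, 8:4, 9:2, 10:2, 11:2, 12:4, 13:4, 14:4
Odd-degree vertices: none.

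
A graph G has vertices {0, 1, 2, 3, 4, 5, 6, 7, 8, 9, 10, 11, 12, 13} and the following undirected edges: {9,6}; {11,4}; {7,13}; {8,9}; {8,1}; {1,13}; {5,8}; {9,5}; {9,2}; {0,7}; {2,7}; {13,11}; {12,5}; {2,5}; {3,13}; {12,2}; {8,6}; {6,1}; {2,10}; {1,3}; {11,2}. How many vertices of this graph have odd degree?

Degrees: 0:1, 1:4, 2:6, 3:2, 4:1, 5:4, 6:3, 7:3, 8:4, 9:4, 10:1, 11:3, 12:2, 13:4
Odd-degree vertices: 0, 4, 6, 7, 10, 11.

6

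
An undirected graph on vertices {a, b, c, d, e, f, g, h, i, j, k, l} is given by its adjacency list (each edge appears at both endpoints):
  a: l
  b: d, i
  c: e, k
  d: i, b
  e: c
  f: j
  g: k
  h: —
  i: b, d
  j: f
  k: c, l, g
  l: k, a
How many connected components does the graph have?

4

Component: {h}
Component: {f, j}
Component: {b, d, i}
Component: {a, c, e, g, k, l}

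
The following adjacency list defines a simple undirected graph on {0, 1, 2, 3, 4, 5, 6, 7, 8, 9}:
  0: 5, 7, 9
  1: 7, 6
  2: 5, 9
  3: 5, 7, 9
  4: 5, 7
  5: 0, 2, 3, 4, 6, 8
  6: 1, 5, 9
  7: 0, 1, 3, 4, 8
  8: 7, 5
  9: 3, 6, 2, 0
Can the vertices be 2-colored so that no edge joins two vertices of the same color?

6-1-7-3-9-6 is an odd cycle (length 5), and a bipartite graph can contain only even cycles.

No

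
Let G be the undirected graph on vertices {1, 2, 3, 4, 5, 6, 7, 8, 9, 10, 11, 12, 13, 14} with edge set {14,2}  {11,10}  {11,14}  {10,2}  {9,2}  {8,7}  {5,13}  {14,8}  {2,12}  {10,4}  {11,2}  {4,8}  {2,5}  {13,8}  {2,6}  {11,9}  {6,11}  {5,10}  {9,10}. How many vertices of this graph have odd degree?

Degrees: 1:0, 2:7, 3:0, 4:2, 5:3, 6:2, 7:1, 8:4, 9:3, 10:5, 11:5, 12:1, 13:2, 14:3
Odd-degree vertices: 2, 5, 7, 9, 10, 11, 12, 14.

8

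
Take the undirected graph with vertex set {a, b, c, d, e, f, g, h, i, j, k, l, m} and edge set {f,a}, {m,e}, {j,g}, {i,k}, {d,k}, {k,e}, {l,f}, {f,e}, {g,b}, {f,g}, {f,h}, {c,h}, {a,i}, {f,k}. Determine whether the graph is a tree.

|V| = 13, |E| = 14.
Connected but with 14 > 12 edges, so it has a cycle and is not a tree.

No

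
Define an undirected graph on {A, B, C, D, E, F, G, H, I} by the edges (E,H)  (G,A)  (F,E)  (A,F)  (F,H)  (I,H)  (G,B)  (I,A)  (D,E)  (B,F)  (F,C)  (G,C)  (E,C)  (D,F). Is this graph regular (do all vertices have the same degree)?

No

Degrees: A:3, B:2, C:3, D:2, E:4, F:6, G:3, H:3, I:2
Degrees are not all equal (e.g. deg(B)=2 but deg(F)=6); not regular.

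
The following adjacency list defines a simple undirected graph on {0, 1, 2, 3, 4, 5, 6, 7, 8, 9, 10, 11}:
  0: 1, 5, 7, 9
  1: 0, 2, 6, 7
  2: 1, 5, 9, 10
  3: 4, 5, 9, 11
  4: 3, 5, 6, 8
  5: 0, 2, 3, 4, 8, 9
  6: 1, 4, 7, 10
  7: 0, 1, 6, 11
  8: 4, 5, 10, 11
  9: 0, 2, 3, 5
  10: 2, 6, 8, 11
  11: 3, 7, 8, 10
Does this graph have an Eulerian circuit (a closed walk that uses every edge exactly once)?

Yes

Degrees: 0:4, 1:4, 2:4, 3:4, 4:4, 5:6, 6:4, 7:4, 8:4, 9:4, 10:4, 11:4
Every vertex has even degree and the edges form a single connected piece, so an Eulerian circuit exists.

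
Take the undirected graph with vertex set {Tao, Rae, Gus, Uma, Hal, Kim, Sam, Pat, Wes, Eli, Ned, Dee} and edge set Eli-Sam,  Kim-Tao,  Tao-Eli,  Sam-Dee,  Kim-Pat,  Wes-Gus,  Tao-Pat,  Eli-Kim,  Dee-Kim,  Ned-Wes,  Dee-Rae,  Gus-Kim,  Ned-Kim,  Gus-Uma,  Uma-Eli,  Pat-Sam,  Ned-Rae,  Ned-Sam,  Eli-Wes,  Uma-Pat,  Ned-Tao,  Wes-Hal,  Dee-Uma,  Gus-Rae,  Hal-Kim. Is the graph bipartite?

The cycle Kim-Tao-Ned-Kim has length 3, which is odd, so the graph is not bipartite.

No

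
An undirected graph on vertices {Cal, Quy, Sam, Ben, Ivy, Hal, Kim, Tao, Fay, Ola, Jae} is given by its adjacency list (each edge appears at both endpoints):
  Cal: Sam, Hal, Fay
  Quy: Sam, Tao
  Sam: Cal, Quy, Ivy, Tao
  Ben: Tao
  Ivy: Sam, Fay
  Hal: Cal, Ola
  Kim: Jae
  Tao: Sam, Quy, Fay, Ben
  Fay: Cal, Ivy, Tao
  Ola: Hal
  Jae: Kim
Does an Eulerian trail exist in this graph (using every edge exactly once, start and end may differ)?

No

Degrees: Cal:3, Quy:2, Sam:4, Ben:1, Ivy:2, Hal:2, Kim:1, Tao:4, Fay:3, Ola:1, Jae:1
Odd-degree vertices: Cal, Ben, Kim, Fay, Ola, Jae (6 total).
An Eulerian trail requires 0 or 2 odd-degree vertices; here there are 6.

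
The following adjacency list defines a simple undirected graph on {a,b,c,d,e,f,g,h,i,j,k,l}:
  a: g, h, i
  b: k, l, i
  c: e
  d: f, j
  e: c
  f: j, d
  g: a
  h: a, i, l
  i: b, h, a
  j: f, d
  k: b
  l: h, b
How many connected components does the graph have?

Component: {c, e}
Component: {d, f, j}
Component: {a, b, g, h, i, k, l}

3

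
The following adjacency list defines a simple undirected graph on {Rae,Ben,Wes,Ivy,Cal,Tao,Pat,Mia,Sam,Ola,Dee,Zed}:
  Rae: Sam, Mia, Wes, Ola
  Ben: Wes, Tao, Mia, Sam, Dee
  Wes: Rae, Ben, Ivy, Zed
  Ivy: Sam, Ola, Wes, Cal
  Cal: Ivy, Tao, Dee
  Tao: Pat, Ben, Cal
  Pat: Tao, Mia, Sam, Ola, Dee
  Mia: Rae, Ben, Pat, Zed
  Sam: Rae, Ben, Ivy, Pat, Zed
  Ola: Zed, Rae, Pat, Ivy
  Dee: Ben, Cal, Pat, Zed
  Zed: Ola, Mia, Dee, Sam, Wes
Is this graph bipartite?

No

Ivy-Cal-Tao-Ben-Wes-Ivy is an odd cycle (length 5), and a bipartite graph can contain only even cycles.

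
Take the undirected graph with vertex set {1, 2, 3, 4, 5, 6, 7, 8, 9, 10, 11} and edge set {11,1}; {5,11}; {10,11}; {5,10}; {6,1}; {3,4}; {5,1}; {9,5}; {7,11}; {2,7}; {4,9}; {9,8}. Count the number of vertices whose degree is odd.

Degrees: 1:3, 2:1, 3:1, 4:2, 5:4, 6:1, 7:2, 8:1, 9:3, 10:2, 11:4
Odd-degree vertices: 1, 2, 3, 6, 8, 9.

6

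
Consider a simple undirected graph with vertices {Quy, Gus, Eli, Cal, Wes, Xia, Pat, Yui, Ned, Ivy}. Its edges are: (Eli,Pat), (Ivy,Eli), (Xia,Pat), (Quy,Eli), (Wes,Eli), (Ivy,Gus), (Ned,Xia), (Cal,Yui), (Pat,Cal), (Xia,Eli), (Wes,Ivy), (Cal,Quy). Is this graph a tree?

No

|V| = 10, |E| = 12.
A tree on 10 vertices has exactly 9 edges; this graph has 12, so it contains a cycle and is not a tree.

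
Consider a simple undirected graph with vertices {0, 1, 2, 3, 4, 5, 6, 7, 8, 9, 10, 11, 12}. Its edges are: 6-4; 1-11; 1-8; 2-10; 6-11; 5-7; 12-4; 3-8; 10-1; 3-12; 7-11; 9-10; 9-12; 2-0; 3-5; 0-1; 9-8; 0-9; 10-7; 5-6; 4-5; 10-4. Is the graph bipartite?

The cycle 5-6-4-5 has length 3, which is odd, so the graph is not bipartite.

No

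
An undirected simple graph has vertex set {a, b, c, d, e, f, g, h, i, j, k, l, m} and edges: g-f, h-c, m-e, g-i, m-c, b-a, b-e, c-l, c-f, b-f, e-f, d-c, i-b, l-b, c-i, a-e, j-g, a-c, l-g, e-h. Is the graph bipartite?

f-b-e-f is an odd cycle (length 3), and a bipartite graph can contain only even cycles.

No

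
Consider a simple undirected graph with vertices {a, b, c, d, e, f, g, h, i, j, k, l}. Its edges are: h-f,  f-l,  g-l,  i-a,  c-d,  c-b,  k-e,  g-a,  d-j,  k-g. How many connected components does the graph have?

2

Component: {b, c, d, j}
Component: {a, e, f, g, h, i, k, l}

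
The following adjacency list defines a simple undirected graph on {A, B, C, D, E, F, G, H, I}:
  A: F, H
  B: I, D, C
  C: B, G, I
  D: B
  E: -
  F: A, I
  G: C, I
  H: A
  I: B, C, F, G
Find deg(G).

2

Neighbors of G: C, I.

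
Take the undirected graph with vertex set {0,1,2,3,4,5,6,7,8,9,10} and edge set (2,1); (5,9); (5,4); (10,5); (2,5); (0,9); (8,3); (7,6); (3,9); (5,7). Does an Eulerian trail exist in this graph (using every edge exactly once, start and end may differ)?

Degrees: 0:1, 1:1, 2:2, 3:2, 4:1, 5:5, 6:1, 7:2, 8:1, 9:3, 10:1
Odd-degree vertices: 0, 1, 4, 5, 6, 8, 9, 10 (8 total).
With 8 odd-degree vertices (more than two), no single trail can use every edge.

No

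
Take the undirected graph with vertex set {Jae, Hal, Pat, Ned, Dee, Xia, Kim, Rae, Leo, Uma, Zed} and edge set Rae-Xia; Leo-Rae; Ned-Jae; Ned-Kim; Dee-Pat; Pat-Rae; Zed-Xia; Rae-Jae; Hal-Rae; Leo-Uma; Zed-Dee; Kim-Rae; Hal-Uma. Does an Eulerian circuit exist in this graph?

Yes

Degrees: Jae:2, Hal:2, Pat:2, Ned:2, Dee:2, Xia:2, Kim:2, Rae:6, Leo:2, Uma:2, Zed:2
All degrees are even and the non-isolated vertices are connected — an Eulerian circuit exists.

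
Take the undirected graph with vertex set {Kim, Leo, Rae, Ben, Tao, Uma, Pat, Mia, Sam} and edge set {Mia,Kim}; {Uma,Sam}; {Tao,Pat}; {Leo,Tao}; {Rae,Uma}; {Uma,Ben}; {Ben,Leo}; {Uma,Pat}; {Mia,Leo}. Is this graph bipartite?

No

The cycle Ben-Leo-Tao-Pat-Uma-Ben has length 5, which is odd, so the graph is not bipartite.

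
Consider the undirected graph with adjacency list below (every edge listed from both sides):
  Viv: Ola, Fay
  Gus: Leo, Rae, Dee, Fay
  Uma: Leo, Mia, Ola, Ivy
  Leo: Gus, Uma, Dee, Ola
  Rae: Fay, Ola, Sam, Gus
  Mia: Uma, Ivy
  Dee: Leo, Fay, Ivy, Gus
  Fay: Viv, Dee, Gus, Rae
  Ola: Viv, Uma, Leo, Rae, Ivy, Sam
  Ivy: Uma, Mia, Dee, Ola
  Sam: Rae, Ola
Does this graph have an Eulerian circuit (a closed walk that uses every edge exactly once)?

Degrees: Viv:2, Gus:4, Uma:4, Leo:4, Rae:4, Mia:2, Dee:4, Fay:4, Ola:6, Ivy:4, Sam:2
Every vertex has even degree and the edges form a single connected piece, so an Eulerian circuit exists.

Yes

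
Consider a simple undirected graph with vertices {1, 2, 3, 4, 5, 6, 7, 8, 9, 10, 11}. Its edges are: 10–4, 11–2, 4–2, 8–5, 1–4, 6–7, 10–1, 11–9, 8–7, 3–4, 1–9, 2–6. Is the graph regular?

No

Degrees: 1:3, 2:3, 3:1, 4:4, 5:1, 6:2, 7:2, 8:2, 9:2, 10:2, 11:2
Degrees are not all equal (e.g. deg(3)=1 but deg(4)=4); not regular.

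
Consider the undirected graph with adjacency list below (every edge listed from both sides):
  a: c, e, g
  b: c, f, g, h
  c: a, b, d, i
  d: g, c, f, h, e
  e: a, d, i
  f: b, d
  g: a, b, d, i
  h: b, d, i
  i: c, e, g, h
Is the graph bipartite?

Color {c, e, f, g, h} black and {a, b, d, i} white. No edge joins two same-colored vertices, so the graph is bipartite.

Yes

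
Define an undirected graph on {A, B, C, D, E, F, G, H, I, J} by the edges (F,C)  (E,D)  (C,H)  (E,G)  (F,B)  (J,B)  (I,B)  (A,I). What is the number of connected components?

Component: {D, E, G}
Component: {A, B, C, F, H, I, J}

2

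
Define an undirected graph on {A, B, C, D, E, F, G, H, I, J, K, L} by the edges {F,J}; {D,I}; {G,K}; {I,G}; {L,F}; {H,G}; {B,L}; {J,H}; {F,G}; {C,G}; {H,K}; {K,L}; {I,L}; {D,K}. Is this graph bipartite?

No

K-H-J-F-L-K is an odd cycle (length 5), and a bipartite graph can contain only even cycles.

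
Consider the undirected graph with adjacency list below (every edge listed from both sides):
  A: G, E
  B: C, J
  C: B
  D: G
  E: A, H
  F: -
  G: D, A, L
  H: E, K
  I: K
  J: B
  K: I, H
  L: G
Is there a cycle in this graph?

No

|V| = 12, |E| = 9, number of components = 3.
Since 9 = 12 - 3, the graph is a forest and contains no cycle.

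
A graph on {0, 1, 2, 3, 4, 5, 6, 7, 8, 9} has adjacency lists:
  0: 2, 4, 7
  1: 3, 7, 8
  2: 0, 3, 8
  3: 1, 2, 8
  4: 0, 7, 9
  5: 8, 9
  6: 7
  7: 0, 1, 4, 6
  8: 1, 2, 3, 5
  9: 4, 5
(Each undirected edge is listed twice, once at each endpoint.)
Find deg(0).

3

Neighbors of 0: 2, 4, 7.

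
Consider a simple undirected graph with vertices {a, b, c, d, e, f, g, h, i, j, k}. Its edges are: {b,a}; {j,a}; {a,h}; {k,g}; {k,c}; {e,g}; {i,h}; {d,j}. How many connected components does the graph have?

3

Component: {f}
Component: {c, e, g, k}
Component: {a, b, d, h, i, j}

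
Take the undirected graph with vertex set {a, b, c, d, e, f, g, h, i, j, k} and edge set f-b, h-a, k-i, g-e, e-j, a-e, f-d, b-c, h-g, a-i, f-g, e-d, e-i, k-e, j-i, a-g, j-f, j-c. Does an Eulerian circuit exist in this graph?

Yes

Degrees: a:4, b:2, c:2, d:2, e:6, f:4, g:4, h:2, i:4, j:4, k:2
All degrees are even and the non-isolated vertices are connected — an Eulerian circuit exists.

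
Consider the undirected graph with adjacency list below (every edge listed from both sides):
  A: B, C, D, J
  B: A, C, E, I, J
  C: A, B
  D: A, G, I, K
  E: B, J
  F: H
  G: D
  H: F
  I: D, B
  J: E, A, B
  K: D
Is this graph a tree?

The graph has 11 vertices and 13 edges.
It splits into 2 components, so it cannot be a tree.

No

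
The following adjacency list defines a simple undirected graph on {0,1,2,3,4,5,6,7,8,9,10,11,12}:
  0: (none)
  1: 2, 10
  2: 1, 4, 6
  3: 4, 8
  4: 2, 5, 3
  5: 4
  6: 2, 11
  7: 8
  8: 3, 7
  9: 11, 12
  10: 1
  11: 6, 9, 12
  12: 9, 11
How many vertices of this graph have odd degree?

Degrees: 0:0, 1:2, 2:3, 3:2, 4:3, 5:1, 6:2, 7:1, 8:2, 9:2, 10:1, 11:3, 12:2
Odd-degree vertices: 2, 4, 5, 7, 10, 11.

6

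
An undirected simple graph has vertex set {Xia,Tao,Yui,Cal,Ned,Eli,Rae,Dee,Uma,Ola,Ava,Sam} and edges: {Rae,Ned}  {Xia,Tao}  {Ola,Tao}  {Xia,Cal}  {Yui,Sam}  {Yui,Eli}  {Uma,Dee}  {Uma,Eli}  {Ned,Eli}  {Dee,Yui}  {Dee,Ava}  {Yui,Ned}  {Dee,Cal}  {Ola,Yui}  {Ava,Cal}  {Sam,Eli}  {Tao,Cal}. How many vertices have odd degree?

Degrees: Xia:2, Tao:3, Yui:5, Cal:4, Ned:3, Eli:4, Rae:1, Dee:4, Uma:2, Ola:2, Ava:2, Sam:2
Odd-degree vertices: Tao, Yui, Ned, Rae.

4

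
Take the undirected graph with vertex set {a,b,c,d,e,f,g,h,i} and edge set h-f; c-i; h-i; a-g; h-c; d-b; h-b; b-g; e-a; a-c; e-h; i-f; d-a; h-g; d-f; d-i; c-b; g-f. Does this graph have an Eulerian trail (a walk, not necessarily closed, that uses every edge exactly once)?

Degrees: a:4, b:4, c:4, d:4, e:2, f:4, g:4, h:6, i:4
Odd-degree vertices: none (0 total).
The non-isolated vertices are connected and exactly 0 have odd degree, so an Eulerian trail exists.

Yes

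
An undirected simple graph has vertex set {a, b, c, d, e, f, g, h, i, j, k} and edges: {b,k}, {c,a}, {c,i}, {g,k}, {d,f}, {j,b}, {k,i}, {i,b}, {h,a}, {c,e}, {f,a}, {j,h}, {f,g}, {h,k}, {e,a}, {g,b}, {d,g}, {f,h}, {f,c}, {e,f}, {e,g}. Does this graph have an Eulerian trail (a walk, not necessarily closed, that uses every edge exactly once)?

Degrees: a:4, b:4, c:4, d:2, e:4, f:6, g:5, h:4, i:3, j:2, k:4
Odd-degree vertices: g, i (2 total).
The non-isolated vertices are connected and exactly 2 have odd degree, so an Eulerian trail exists (from g to i).

Yes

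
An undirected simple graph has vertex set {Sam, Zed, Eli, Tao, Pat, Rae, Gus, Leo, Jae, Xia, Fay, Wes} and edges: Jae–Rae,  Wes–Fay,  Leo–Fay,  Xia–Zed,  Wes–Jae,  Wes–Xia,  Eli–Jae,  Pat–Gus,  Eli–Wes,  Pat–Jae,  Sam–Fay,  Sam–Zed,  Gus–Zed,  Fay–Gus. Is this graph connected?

Component: {Tao}
Component: {Sam, Zed, Eli, Pat, Rae, Gus, Leo, Jae, Xia, Fay, Wes}
There are 2 separate components, so the graph is not connected.

No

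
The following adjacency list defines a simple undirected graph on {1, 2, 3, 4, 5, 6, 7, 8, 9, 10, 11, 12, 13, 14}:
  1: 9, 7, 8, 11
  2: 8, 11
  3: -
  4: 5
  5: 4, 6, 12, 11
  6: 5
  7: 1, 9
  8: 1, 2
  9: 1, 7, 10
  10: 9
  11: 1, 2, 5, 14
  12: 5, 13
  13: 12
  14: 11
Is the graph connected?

Component: {3}
Component: {1, 2, 4, 5, 6, 7, 8, 9, 10, 11, 12, 13, 14}
There are 2 separate components, so the graph is not connected.

No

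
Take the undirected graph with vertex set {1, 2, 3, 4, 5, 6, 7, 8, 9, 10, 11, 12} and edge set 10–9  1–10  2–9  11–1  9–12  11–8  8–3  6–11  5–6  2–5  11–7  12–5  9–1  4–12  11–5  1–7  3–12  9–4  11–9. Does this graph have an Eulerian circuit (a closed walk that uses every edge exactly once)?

Degrees: 1:4, 2:2, 3:2, 4:2, 5:4, 6:2, 7:2, 8:2, 9:6, 10:2, 11:6, 12:4
All degrees are even and the non-isolated vertices are connected — an Eulerian circuit exists.

Yes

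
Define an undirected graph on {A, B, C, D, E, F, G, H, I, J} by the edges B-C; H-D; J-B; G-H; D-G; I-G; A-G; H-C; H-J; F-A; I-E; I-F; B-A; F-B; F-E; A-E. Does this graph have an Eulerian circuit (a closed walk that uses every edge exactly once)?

No

Degrees: A:4, B:4, C:2, D:2, E:3, F:4, G:4, H:4, I:3, J:2
E, I have odd degree; an Eulerian circuit needs every degree to be even, so none exists.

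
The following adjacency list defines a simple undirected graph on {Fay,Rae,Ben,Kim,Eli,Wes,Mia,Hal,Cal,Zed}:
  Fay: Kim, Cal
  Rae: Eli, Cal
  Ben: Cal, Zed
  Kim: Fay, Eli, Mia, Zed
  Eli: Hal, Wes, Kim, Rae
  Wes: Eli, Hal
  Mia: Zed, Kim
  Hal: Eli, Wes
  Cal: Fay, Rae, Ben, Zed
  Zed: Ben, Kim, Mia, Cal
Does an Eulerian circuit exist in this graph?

Degrees: Fay:2, Rae:2, Ben:2, Kim:4, Eli:4, Wes:2, Mia:2, Hal:2, Cal:4, Zed:4
Every vertex has even degree and the edges form a single connected piece, so an Eulerian circuit exists.

Yes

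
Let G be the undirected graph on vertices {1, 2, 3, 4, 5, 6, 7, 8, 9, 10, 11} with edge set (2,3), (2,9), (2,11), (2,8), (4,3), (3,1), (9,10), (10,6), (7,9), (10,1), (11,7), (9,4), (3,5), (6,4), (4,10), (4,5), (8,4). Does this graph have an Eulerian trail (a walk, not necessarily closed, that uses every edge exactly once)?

Yes

Degrees: 1:2, 2:4, 3:4, 4:6, 5:2, 6:2, 7:2, 8:2, 9:4, 10:4, 11:2
Odd-degree vertices: none (0 total).
With 0 odd-degree vertices and all edges in one connected piece, an Eulerian trail exists.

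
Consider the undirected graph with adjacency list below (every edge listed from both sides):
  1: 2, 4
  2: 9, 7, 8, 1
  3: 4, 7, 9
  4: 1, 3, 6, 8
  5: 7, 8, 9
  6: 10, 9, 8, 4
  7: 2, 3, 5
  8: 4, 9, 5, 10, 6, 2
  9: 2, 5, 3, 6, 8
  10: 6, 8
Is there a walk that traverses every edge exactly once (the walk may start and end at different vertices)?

Degrees: 1:2, 2:4, 3:3, 4:4, 5:3, 6:4, 7:3, 8:6, 9:5, 10:2
Odd-degree vertices: 3, 5, 7, 9 (4 total).
An Eulerian trail requires 0 or 2 odd-degree vertices; here there are 4.

No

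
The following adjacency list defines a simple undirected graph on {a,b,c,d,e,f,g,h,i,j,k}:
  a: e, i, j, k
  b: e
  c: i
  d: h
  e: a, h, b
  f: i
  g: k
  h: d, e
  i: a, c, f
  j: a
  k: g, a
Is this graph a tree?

Yes

|V| = 11, |E| = 10.
Connected and |E| = |V| - 1, which characterizes a tree.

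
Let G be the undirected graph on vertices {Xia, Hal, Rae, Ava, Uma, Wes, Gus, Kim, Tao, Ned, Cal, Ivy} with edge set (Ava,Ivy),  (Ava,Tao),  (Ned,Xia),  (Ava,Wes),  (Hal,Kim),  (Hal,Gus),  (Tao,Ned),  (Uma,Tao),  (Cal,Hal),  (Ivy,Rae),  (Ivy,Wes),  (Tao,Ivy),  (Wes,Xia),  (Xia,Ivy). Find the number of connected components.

Component: {Hal, Gus, Kim, Cal}
Component: {Xia, Rae, Ava, Uma, Wes, Tao, Ned, Ivy}

2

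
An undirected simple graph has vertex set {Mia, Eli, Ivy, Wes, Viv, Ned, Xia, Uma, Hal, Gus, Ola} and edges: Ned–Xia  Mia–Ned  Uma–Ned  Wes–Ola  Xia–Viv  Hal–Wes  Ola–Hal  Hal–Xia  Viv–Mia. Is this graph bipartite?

No

Wes-Hal-Ola-Wes is an odd cycle (length 3), and a bipartite graph can contain only even cycles.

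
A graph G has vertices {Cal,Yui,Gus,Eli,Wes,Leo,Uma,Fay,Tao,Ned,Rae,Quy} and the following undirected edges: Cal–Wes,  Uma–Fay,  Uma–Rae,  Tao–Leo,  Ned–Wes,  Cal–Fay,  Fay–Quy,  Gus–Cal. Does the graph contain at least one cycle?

|V| = 12, |E| = 8, number of components = 4.
A forest on 12 vertices with 4 components has exactly 8 edges, which matches — so no cycle.

No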